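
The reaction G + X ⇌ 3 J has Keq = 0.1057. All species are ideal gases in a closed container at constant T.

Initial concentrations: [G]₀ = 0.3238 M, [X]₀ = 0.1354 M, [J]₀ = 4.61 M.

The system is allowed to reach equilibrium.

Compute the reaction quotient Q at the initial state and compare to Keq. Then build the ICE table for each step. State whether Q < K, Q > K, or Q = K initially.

Q₀ = 2235; Q > K (proceeds reverse)

Q₀ = 2235 vs Keq = 0.1057 ⇒ Q>K, reverse
Step 1:
                   G          X          J
  init        0.3238     0.1354       4.61
  Δ            1.325      1.325     -3.976
  eq           1.649      1.461     0.6338
  solve Keq expr → x = -1.325; check Q = 0.1057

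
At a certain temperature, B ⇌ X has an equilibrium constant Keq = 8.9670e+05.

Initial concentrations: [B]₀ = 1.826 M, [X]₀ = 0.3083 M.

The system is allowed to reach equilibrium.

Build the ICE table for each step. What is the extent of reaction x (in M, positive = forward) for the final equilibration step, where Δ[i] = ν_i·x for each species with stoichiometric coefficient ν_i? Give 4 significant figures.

x = 1.826 M

Q₀ = 0.1688 vs Keq = 8.9670e+05 ⇒ Q<K, forward
Step 1:
                  B         X
  Initial     1.826    0.3083
  Change     -1.826     1.826
  Equil   2.3802e-06     2.134
  solve Keq expr → x = 1.826; check Q = 8.9670e+05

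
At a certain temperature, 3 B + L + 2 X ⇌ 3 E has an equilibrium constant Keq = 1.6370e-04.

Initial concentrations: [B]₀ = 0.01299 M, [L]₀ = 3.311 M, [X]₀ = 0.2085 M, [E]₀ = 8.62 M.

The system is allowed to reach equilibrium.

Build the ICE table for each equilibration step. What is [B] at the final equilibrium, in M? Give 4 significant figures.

[B]_eq = 6.782 M

Q₀ = 2.0301e+09 vs Keq = 1.6370e-04 ⇒ Q>K, reverse
Step 1:
                   B          L          X          E
  Initial    0.01299      3.311     0.2085       8.62
  Change       6.769      2.256      4.513     -6.769
  Equil        6.782      5.567      4.721      1.851
  solve Keq expr → x = -2.256; check Q = 1.6370e-04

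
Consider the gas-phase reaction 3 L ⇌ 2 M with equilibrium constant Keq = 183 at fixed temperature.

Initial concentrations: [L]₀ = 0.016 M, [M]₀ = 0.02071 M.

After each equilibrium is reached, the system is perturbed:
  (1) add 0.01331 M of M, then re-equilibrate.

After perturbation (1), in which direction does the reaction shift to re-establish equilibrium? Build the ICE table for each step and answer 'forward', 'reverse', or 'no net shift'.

Direction: reverse

Q₀ = 104.7 vs Keq = 183 ⇒ Q<K, forward
Step 1:
                    L           M
  Initial       0.016     0.02071
  Change    -0.002119    0.001413
  Equil       0.01388     0.02212
  solve Keq expr → x = 7.0644e-04; check Q = 183
Then add 0.01331 M of M.
Step 2:
                    L           M
  Initial     0.01388     0.03543
  Change     0.004125    -0.00275
  Equil       0.01801     0.03268
  solve Keq expr → x = -0.001375; check Q = 183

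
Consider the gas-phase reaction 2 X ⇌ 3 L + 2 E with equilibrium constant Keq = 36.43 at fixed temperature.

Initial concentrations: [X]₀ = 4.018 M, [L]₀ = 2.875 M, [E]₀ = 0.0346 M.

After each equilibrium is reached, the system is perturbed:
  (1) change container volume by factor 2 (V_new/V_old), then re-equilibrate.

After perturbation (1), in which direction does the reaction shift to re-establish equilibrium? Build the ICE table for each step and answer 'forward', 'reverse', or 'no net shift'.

Q₀ = 0.001762 vs Keq = 36.43 ⇒ Q<K, forward
Step 1:
                   X          L          E
  Initial      4.018      2.875     0.0346
  Change      -1.395      2.093      1.395
  Equil        2.623      4.968       1.43
  solve Keq expr → x = 0.6976; check Q = 36.43
Then change container volume by factor 2 (V_new/V_old).
Step 2:
                   X          L          E
  Initial      1.311      2.484     0.7149
  Change     -0.3658     0.5487     0.3658
  Equil       0.9456      3.033      1.081
  solve Keq expr → x = 0.1829; check Q = 36.43

Direction: forward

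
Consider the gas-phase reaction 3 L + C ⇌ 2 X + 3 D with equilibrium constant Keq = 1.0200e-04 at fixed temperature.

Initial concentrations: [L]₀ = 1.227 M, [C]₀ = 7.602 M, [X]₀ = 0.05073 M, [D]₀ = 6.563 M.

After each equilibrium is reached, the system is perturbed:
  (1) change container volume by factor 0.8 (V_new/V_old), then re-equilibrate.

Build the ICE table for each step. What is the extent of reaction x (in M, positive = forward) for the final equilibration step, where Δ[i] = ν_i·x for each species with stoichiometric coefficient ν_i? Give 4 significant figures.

Q₀ = 0.05181 vs Keq = 1.0200e-04 ⇒ Q>K, reverse
Step 1:
                    L           C           X           D
  init          1.227       7.602     0.05073       6.563
  Δ           0.07235     0.02412    -0.04823    -0.07235
  eq            1.299       7.626    0.002498       6.491
  solve Keq expr → x = -0.02412; check Q = 1.0200e-04
Then change container volume by factor 0.8 (V_new/V_old).
Step 2:
                    L           C           X           D
  init          1.624       9.533    0.003123       8.113
  Δ        4.9217e-04  1.6406e-04 -3.2811e-04 -4.9217e-04
  eq            1.625       9.533    0.002794       8.113
  solve Keq expr → x = -1.6406e-04; check Q = 1.0200e-04

x = -1.6406e-04 M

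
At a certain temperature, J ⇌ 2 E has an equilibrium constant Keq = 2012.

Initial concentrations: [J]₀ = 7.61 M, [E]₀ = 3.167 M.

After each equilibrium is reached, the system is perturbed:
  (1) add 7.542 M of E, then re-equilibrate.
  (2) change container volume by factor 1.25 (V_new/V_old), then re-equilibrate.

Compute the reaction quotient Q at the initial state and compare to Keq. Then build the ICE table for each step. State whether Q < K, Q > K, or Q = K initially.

Q₀ = 1.318; Q < K (proceeds forward)

Q₀ = 1.318 vs Keq = 2012 ⇒ Q<K, forward
Step 1:
                    J           E
  I              7.61       3.167
  C            -7.448        14.9
  E            0.1622       18.06
  solve Keq expr → x = 7.448; check Q = 2012
Then add 7.542 M of E.
Step 2:
                    J           E
  I            0.1622        25.6
  C            0.1558     -0.3116
  E             0.318       25.29
  solve Keq expr → x = -0.1558; check Q = 2012
Then change container volume by factor 1.25 (V_new/V_old).
Step 3:
                    J           E
  I            0.2544       20.23
  C           -0.0489      0.0978
  E            0.2055       20.33
  solve Keq expr → x = 0.0489; check Q = 2012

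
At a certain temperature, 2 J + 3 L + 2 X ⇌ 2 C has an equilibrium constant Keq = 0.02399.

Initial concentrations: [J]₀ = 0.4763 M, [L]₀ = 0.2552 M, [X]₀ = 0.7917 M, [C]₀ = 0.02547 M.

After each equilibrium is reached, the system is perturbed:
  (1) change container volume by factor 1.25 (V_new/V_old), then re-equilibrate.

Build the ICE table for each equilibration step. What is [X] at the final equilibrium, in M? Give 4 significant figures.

Q₀ = 0.2745 vs Keq = 0.02399 ⇒ Q>K, reverse
Step 1:
                  J         L         X         C
  I          0.4763    0.2552    0.7917   0.02547
  C         0.01635   0.02452   0.01635  -0.01635
  E          0.4926    0.2797     0.808  0.009122
  solve Keq expr → x = -0.008174; check Q = 0.02399
Then change container volume by factor 1.25 (V_new/V_old).
Step 2:
                  J         L         X         C
  I          0.3941    0.2238    0.6464  0.007297
  C        0.002944  0.004416  0.002944 -0.002944
  E          0.3971    0.2282    0.6494  0.004353
  solve Keq expr → x = -0.001472; check Q = 0.02399

[X]_eq = 0.6494 M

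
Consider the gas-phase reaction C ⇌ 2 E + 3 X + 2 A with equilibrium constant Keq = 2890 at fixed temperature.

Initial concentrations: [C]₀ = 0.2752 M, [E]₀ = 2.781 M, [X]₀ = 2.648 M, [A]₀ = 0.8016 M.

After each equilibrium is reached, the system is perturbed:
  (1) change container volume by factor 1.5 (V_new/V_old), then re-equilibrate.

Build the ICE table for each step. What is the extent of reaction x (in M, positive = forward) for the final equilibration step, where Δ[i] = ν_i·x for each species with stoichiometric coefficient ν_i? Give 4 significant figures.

Q₀ = 335.3 vs Keq = 2890 ⇒ Q<K, forward
Step 1:
                  C         E         X         A
  I          0.2752     2.781     2.648    0.8016
  C         -0.1534    0.3069    0.4603    0.3069
  E          0.1218     3.088     3.108     1.108
  solve Keq expr → x = 0.1534; check Q = 2890
Then change container volume by factor 1.5 (V_new/V_old).
Step 2:
                  C         E         X         A
  I         0.08117     2.059     2.072     0.739
  C        -0.06637    0.1327    0.1991    0.1327
  E          0.0148     2.191     2.271    0.8717
  solve Keq expr → x = 0.06637; check Q = 2890

x = 0.06637 M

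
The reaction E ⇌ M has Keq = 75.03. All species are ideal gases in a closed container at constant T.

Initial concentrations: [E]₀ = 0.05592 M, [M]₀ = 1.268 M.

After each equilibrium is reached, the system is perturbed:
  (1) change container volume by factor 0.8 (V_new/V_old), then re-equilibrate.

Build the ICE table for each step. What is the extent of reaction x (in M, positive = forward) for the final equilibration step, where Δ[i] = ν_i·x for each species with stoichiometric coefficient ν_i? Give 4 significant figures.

Q₀ = 22.68 vs Keq = 75.03 ⇒ Q<K, forward
Step 1:
                  E         M
  Initial   0.05592     1.268
  Change   -0.03851   0.03851
  Equil     0.01741     1.307
  solve Keq expr → x = 0.03851; check Q = 75.03
Then change container volume by factor 0.8 (V_new/V_old).
Step 2:
                  E         M
  Initial   0.02177     1.633
  Change          0         0
  Equil     0.02177     1.633
  solve Keq expr → x = 0; check Q = 75.03

x = 0 M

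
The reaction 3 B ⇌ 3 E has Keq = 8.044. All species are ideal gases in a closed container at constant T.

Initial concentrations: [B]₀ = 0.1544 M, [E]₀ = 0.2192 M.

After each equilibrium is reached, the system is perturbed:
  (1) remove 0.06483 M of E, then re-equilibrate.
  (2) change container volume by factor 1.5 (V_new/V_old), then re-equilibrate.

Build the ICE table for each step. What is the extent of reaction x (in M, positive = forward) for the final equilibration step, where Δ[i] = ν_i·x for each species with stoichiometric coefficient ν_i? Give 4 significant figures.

x = 0 M

Q₀ = 2.861 vs Keq = 8.044 ⇒ Q<K, forward
Step 1:
                    B           E
  I            0.1544      0.2192
  C          -0.03002     0.03002
  E            0.1244      0.2492
  solve Keq expr → x = 0.01001; check Q = 8.044
Then remove 0.06483 M of E.
Step 2:
                    B           E
  I            0.1244      0.1844
  C          -0.02158     0.02158
  E            0.1028       0.206
  solve Keq expr → x = 0.007195; check Q = 8.044
Then change container volume by factor 1.5 (V_new/V_old).
Step 3:
                    B           E
  I           0.06853      0.1373
  C                 0           0
  E           0.06853      0.1373
  solve Keq expr → x = 0; check Q = 8.044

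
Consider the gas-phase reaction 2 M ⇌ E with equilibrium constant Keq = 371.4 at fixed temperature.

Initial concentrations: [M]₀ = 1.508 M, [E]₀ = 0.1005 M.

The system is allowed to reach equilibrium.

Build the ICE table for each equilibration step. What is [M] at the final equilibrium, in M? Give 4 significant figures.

[M]_eq = 0.0473 M

Q₀ = 0.04419 vs Keq = 371.4 ⇒ Q<K, forward
Step 1:
                    M           E
  Initial       1.508      0.1005
  Change       -1.461      0.7304
  Equil        0.0473      0.8309
  solve Keq expr → x = 0.7304; check Q = 371.4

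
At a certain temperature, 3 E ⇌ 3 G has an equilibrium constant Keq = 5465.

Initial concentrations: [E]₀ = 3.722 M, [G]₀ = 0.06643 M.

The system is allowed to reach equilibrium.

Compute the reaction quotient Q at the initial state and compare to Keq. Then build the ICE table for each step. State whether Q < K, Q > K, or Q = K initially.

Q₀ = 5.6854e-06; Q < K (proceeds forward)

Q₀ = 5.6854e-06 vs Keq = 5465 ⇒ Q<K, forward
Step 1:
                    E           G
  init          3.722     0.06643
  Δ            -3.518       3.518
  eq           0.2035       3.585
  solve Keq expr → x = 1.173; check Q = 5465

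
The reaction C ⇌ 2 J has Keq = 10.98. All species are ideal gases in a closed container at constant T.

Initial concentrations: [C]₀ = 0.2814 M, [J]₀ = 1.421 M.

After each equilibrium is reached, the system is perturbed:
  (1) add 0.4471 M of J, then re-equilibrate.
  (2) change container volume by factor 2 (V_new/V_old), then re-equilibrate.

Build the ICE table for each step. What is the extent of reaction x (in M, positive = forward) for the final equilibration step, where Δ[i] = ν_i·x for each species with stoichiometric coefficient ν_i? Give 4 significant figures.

Q₀ = 7.176 vs Keq = 10.98 ⇒ Q<K, forward
Step 1:
                    C           J
  Initial      0.2814       1.421
  Change     -0.06328      0.1266
  Equil        0.2181       1.548
  solve Keq expr → x = 0.06328; check Q = 10.98
Then add 0.4471 M of J.
Step 2:
                    C           J
  Initial      0.2181       1.995
  Change      0.08506     -0.1701
  Equil        0.3032       1.825
  solve Keq expr → x = -0.08506; check Q = 10.98
Then change container volume by factor 2 (V_new/V_old).
Step 3:
                    C           J
  Initial      0.1516      0.9123
  Change     -0.05603      0.1121
  Equil       0.09556       1.024
  solve Keq expr → x = 0.05603; check Q = 10.98

x = 0.05603 M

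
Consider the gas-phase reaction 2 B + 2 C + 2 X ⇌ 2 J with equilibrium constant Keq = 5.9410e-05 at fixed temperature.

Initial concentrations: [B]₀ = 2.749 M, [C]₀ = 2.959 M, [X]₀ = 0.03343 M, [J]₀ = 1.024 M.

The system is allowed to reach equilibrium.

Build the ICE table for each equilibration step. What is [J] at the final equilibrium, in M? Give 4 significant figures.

[J]_eq = 0.1045 M

Q₀ = 14.18 vs Keq = 5.9410e-05 ⇒ Q>K, reverse
Step 1:
                  B         C         X         J
  init        2.749     2.959   0.03343     1.024
  Δ          0.9195    0.9195    0.9195   -0.9195
  eq          3.668     3.878    0.9529    0.1045
  solve Keq expr → x = -0.4597; check Q = 5.9410e-05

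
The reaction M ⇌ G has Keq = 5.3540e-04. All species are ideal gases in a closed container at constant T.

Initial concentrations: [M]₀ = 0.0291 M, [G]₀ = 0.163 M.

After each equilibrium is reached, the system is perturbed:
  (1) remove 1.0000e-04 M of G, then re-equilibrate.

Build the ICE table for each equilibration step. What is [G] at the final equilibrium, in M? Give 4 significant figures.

Q₀ = 5.601 vs Keq = 5.3540e-04 ⇒ Q>K, reverse
Step 1:
                    M           G
  Initial      0.0291       0.163
  Change       0.1629     -0.1629
  Equil         0.192  1.0280e-04
  solve Keq expr → x = -0.1629; check Q = 5.3540e-04
Then remove 1.0000e-04 M of G.
Step 2:
                    M           G
  Initial       0.192  2.7953e-06
  Change  -9.9946e-05  9.9946e-05
  Equil        0.1919  1.0274e-04
  solve Keq expr → x = 9.9946e-05; check Q = 5.3540e-04

[G]_eq = 1.0274e-04 M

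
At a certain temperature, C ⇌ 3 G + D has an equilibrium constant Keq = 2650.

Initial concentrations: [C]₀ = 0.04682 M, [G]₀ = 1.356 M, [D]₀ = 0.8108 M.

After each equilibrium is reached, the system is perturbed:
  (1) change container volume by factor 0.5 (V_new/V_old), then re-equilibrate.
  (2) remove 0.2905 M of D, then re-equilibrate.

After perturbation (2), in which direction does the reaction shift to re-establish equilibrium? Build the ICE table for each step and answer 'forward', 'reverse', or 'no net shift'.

Direction: forward

Q₀ = 43.18 vs Keq = 2650 ⇒ Q<K, forward
Step 1:
                   C          G          D
  init       0.04682      1.356     0.8108
  Δ         -0.04574     0.1372    0.04574
  eq        0.001076      1.493     0.8565
  solve Keq expr → x = 0.04574; check Q = 2650
Then change container volume by factor 0.5 (V_new/V_old).
Step 2:
                   C          G          D
  init      0.002152      2.986      1.713
  Δ           0.0142   -0.04261    -0.0142
  eq         0.01636      2.944      1.699
  solve Keq expr → x = -0.0142; check Q = 2650
Then remove 0.2905 M of D.
Step 3:
                   C          G          D
  init       0.01636      2.944      1.408
  Δ         -0.00266   0.007981    0.00266
  eq          0.0137      2.952      1.411
  solve Keq expr → x = 0.00266; check Q = 2650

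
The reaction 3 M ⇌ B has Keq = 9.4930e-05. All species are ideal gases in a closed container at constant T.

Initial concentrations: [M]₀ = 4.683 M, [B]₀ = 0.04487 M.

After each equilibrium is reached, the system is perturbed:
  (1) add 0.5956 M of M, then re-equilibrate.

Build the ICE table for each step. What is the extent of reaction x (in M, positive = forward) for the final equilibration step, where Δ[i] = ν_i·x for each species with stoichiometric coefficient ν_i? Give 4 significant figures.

x = 0.004284 M

Q₀ = 4.3690e-04 vs Keq = 9.4930e-05 ⇒ Q>K, reverse
Step 1:
                    M           B
  init          4.683     0.04487
  Δ            0.1034    -0.03446
  eq            4.786     0.01041
  solve Keq expr → x = -0.03446; check Q = 9.4930e-05
Then add 0.5956 M of M.
Step 2:
                    M           B
  init          5.382     0.01041
  Δ          -0.01285    0.004284
  eq            5.369     0.01469
  solve Keq expr → x = 0.004284; check Q = 9.4930e-05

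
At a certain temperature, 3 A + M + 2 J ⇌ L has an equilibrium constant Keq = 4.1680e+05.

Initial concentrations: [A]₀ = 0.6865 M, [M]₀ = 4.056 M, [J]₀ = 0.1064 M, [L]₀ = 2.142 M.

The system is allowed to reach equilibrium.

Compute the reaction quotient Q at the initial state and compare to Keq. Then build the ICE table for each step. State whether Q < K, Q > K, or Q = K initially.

Q₀ = 144.2 vs Keq = 4.1680e+05 ⇒ Q<K, forward
Step 1:
                   A          M          J          L
  I           0.6865      4.056     0.1064      2.142
  C          -0.1552   -0.05172    -0.1034    0.05172
  E           0.5313      4.004    0.00296      2.194
  solve Keq expr → x = 0.05172; check Q = 4.1680e+05

Q₀ = 144.2; Q < K (proceeds forward)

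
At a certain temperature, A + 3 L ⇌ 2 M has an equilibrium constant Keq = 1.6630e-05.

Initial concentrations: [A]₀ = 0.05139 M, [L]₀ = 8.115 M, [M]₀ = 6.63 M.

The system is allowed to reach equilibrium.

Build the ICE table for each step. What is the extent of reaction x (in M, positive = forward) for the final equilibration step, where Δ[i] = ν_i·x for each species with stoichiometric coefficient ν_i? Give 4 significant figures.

Q₀ = 1.601 vs Keq = 1.6630e-05 ⇒ Q>K, reverse
Step 1:
                   A          L          M
  I          0.05139      8.115       6.63
  C            3.057       9.17     -6.113
  E            3.108      17.29     0.5166
  solve Keq expr → x = -3.057; check Q = 1.6630e-05

x = -3.057 M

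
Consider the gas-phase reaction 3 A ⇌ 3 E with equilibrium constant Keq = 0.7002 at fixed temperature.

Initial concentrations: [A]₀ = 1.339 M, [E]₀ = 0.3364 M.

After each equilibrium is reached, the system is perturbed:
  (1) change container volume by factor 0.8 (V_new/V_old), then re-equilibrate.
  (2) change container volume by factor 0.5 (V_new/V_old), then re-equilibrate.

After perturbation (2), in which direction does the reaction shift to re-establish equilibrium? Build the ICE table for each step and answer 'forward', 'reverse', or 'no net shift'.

Direction: no net shift

Q₀ = 0.01586 vs Keq = 0.7002 ⇒ Q<K, forward
Step 1:
                  A         E
  Initial     1.339    0.3364
  Change    -0.4516    0.4516
  Equil      0.8874     0.788
  solve Keq expr → x = 0.1505; check Q = 0.7002
Then change container volume by factor 0.8 (V_new/V_old).
Step 2:
                  A         E
  Initial     1.109     0.985
  Change          0         0
  Equil       1.109     0.985
  solve Keq expr → x = 0; check Q = 0.7002
Then change container volume by factor 0.5 (V_new/V_old).
Step 3:
                  A         E
  Initial     2.218      1.97
  Change          0         0
  Equil       2.218      1.97
  solve Keq expr → x = 0; check Q = 0.7002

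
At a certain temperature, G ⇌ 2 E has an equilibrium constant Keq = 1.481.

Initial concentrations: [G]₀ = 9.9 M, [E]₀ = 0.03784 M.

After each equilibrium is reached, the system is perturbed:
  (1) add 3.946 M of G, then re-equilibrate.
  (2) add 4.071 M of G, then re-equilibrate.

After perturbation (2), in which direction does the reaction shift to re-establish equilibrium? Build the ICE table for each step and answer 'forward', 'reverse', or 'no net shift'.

Q₀ = 1.4463e-04 vs Keq = 1.481 ⇒ Q<K, forward
Step 1:
                   G          E
  I              9.9    0.03784
  C           -1.721      3.442
  E            8.179       3.48
  solve Keq expr → x = 1.721; check Q = 1.481
Then add 3.946 M of G.
Step 2:
                   G          E
  I            12.12       3.48
  C           -0.348      0.696
  E            11.78      4.176
  solve Keq expr → x = 0.348; check Q = 1.481
Then add 4.071 M of G.
Step 3:
                   G          E
  I            15.85      4.176
  C          -0.3103     0.6207
  E            15.54      4.797
  solve Keq expr → x = 0.3103; check Q = 1.481

Direction: forward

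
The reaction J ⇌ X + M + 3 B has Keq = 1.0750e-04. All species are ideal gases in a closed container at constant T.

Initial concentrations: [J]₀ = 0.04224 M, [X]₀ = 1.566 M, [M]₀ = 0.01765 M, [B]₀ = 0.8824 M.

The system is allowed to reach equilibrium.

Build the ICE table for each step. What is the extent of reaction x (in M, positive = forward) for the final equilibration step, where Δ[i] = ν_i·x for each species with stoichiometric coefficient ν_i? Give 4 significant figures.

x = -0.01764 M

Q₀ = 0.4496 vs Keq = 1.0750e-04 ⇒ Q>K, reverse
Step 1:
                   J          X          M          B
  init       0.04224      1.566    0.01765     0.8824
  Δ          0.01764   -0.01764   -0.01764   -0.05293
  eq         0.05988      1.548 7.2851e-06     0.8295
  solve Keq expr → x = -0.01764; check Q = 1.0750e-04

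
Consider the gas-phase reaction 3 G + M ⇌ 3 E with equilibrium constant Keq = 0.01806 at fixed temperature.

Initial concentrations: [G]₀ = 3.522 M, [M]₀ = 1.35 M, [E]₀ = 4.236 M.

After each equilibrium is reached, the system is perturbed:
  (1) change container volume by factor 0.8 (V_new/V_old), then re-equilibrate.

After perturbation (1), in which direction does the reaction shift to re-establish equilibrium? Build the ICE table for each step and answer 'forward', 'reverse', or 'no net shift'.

Q₀ = 1.289 vs Keq = 0.01806 ⇒ Q>K, reverse
Step 1:
                   G          M          E
  I            3.522       1.35      4.236
  C            2.282     0.7608     -2.282
  E            5.804      2.111      1.954
  solve Keq expr → x = -0.7608; check Q = 0.01806
Then change container volume by factor 0.8 (V_new/V_old).
Step 2:
                   G          M          E
  I            7.256      2.639      2.442
  C          -0.1281    -0.0427     0.1281
  E            7.127      2.596       2.57
  solve Keq expr → x = 0.0427; check Q = 0.01806

Direction: forward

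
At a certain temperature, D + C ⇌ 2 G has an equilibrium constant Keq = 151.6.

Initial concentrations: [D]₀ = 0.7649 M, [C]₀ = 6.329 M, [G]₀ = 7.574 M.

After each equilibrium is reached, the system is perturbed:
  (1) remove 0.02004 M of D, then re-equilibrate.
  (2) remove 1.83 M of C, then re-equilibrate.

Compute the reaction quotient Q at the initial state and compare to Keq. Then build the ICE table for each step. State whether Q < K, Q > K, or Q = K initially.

Q₀ = 11.85 vs Keq = 151.6 ⇒ Q<K, forward
Step 1:
                   D          C          G
  I           0.7649      6.329      7.574
  C          -0.6722    -0.6722      1.344
  E          0.09275      5.657      8.918
  solve Keq expr → x = 0.6722; check Q = 151.6
Then remove 0.02004 M of D.
Step 2:
                   D          C          G
  I          0.07271      5.657      8.918
  C          0.01895    0.01895   -0.03789
  E          0.09165      5.676       8.88
  solve Keq expr → x = -0.01895; check Q = 151.6
Then remove 1.83 M of C.
Step 3:
                   D          C          G
  I          0.09165      3.846       8.88
  C          0.03983    0.03983   -0.07967
  E           0.1315      3.886      8.801
  solve Keq expr → x = -0.03983; check Q = 151.6

Q₀ = 11.85; Q < K (proceeds forward)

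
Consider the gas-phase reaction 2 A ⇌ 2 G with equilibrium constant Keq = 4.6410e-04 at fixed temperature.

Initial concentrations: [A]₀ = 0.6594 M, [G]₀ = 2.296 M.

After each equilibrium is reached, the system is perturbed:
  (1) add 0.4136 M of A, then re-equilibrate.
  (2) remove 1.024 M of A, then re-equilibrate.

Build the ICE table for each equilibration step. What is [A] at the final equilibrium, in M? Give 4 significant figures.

[A]_eq = 2.296 M

Q₀ = 12.12 vs Keq = 4.6410e-04 ⇒ Q>K, reverse
Step 1:
                    A           G
  init         0.6594       2.296
  Δ             2.234      -2.234
  eq            2.893     0.06233
  solve Keq expr → x = -1.117; check Q = 4.6410e-04
Then add 0.4136 M of A.
Step 2:
                    A           G
  init          3.307     0.06233
  Δ         -0.008722    0.008722
  eq            3.298     0.07105
  solve Keq expr → x = 0.004361; check Q = 4.6410e-04
Then remove 1.024 M of A.
Step 3:
                    A           G
  init          2.274     0.07105
  Δ           0.02159    -0.02159
  eq            2.296     0.04945
  solve Keq expr → x = -0.0108; check Q = 4.6410e-04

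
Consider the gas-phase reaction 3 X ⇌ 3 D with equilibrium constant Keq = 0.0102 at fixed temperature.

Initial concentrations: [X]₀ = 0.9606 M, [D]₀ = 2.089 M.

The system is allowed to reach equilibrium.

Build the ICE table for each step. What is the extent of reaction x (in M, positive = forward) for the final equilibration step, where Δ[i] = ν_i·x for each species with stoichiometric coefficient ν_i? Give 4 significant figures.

x = -0.5152 M

Q₀ = 10.28 vs Keq = 0.0102 ⇒ Q>K, reverse
Step 1:
                  X         D
  I          0.9606     2.089
  C           1.546    -1.546
  E           2.506    0.5435
  solve Keq expr → x = -0.5152; check Q = 0.0102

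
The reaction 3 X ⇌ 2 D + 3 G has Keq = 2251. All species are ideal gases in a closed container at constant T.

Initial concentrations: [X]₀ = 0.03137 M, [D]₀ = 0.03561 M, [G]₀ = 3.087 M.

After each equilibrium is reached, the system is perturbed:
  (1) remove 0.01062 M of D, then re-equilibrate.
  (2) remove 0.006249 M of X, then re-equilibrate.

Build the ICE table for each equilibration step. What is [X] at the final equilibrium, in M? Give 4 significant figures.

[X]_eq = 0.02145 M

Q₀ = 1208 vs Keq = 2251 ⇒ Q<K, forward
Step 1:
                    X           D           G
  I           0.03137     0.03561       3.087
  C         -0.004442    0.002961    0.004442
  E           0.02693     0.03857       3.091
  solve Keq expr → x = 0.001481; check Q = 2251
Then remove 0.01062 M of D.
Step 2:
                    X           D           G
  I           0.02693     0.02795       3.091
  C          -0.00386    0.002574     0.00386
  E           0.02307     0.03052       3.095
  solve Keq expr → x = 0.001287; check Q = 2251
Then remove 0.006249 M of X.
Step 3:
                    X           D           G
  I           0.01682     0.03052       3.095
  C          0.004633   -0.003089   -0.004633
  E           0.02145     0.02744       3.091
  solve Keq expr → x = -0.001544; check Q = 2251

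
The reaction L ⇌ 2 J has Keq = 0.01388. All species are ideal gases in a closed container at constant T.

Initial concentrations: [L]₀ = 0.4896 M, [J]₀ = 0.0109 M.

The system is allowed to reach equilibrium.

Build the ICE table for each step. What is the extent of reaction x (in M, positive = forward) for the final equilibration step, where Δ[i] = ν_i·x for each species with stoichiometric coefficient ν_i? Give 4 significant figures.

Q₀ = 2.4267e-04 vs Keq = 0.01388 ⇒ Q<K, forward
Step 1:
                    L           J
  I            0.4896      0.0109
  C           -0.0343      0.0686
  E            0.4553      0.0795
  solve Keq expr → x = 0.0343; check Q = 0.01388

x = 0.0343 M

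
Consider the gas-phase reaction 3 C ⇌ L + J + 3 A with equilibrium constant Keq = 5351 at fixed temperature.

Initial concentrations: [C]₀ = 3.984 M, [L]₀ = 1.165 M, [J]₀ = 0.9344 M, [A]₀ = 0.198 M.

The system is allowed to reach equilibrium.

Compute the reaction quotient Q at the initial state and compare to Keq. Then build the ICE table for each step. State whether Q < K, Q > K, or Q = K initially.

Q₀ = 1.3363e-04 vs Keq = 5351 ⇒ Q<K, forward
Step 1:
                  C         L         J         A
  init        3.984     1.165    0.9344     0.198
  Δ           -3.61     1.203     1.203      3.61
  eq         0.3739     2.368     2.138     3.808
  solve Keq expr → x = 1.203; check Q = 5351

Q₀ = 1.3363e-04; Q < K (proceeds forward)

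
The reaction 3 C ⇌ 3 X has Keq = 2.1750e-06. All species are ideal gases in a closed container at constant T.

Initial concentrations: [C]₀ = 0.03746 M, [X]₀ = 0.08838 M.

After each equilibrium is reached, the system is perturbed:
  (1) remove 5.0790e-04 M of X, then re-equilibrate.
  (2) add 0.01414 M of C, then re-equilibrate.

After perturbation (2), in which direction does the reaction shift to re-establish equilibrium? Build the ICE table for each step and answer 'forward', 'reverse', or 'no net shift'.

Direction: forward

Q₀ = 13.13 vs Keq = 2.1750e-06 ⇒ Q>K, reverse
Step 1:
                   C          X
  init       0.03746    0.08838
  Δ          0.08677   -0.08677
  eq          0.1242    0.00161
  solve Keq expr → x = -0.02892; check Q = 2.1750e-06
Then remove 5.0790e-04 M of X.
Step 2:
                   C          X
  init        0.1242   0.001102
  Δ       -5.0140e-04 5.0140e-04
  eq          0.1237   0.001603
  solve Keq expr → x = 1.6713e-04; check Q = 2.1750e-06
Then add 0.01414 M of C.
Step 3:
                   C          X
  init        0.1379   0.001603
  Δ       -1.8086e-04 1.8086e-04
  eq          0.1377   0.001784
  solve Keq expr → x = 6.0287e-05; check Q = 2.1750e-06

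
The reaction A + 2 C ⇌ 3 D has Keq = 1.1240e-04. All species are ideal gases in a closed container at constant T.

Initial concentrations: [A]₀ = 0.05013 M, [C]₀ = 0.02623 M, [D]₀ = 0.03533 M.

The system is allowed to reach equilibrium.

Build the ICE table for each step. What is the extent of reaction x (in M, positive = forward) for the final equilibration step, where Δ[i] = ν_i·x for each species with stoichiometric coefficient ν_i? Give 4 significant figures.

x = -0.01094 M

Q₀ = 1.279 vs Keq = 1.1240e-04 ⇒ Q>K, reverse
Step 1:
                    A           C           D
  I           0.05013     0.02623     0.03533
  C           0.01094     0.02188    -0.03282
  E           0.06107     0.04811    0.002514
  solve Keq expr → x = -0.01094; check Q = 1.1240e-04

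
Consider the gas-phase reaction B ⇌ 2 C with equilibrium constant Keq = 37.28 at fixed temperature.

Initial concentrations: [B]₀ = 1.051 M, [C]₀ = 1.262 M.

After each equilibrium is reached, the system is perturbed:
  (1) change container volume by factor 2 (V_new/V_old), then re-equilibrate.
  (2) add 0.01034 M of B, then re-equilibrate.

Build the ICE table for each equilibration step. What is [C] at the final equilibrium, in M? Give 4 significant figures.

[C]_eq = 1.57 M

Q₀ = 1.515 vs Keq = 37.28 ⇒ Q<K, forward
Step 1:
                    B           C
  init          1.051       1.262
  Δ           -0.8239       1.648
  eq           0.2271        2.91
  solve Keq expr → x = 0.8239; check Q = 37.28
Then change container volume by factor 2 (V_new/V_old).
Step 2:
                    B           C
  init         0.1136       1.455
  Δ          -0.04889     0.09778
  eq          0.06467       1.553
  solve Keq expr → x = 0.04889; check Q = 37.28
Then add 0.01034 M of B.
Step 3:
                    B           C
  init        0.07501       1.553
  Δ         -0.008856     0.01771
  eq          0.06615        1.57
  solve Keq expr → x = 0.008856; check Q = 37.28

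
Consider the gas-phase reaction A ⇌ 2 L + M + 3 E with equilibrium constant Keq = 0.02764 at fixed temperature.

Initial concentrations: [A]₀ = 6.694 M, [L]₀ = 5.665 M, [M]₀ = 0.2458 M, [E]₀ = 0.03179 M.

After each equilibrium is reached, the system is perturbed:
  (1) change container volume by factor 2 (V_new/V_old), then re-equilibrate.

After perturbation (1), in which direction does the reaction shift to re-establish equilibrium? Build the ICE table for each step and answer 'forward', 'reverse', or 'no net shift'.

Direction: forward

Q₀ = 3.7859e-05 vs Keq = 0.02764 ⇒ Q<K, forward
Step 1:
                    A           L           M           E
  init          6.694       5.665      0.2458     0.03179
  Δ           -0.0749      0.1498      0.0749      0.2247
  eq            6.619       5.815      0.3207      0.2565
  solve Keq expr → x = 0.0749; check Q = 0.02764
Then change container volume by factor 2 (V_new/V_old).
Step 2:
                    A           L           M           E
  init           3.31       2.907      0.1603      0.1282
  Δ          -0.07243      0.1449     0.07243      0.2173
  eq            3.237       3.052      0.2328      0.3455
  solve Keq expr → x = 0.07243; check Q = 0.02764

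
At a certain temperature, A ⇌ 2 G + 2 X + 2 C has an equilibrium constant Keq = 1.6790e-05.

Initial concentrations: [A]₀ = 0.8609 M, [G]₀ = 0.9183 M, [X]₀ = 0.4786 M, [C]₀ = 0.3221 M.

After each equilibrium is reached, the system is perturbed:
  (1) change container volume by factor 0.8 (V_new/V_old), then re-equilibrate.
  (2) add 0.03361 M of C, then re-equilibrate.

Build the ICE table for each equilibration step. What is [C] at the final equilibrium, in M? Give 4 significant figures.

[C]_eq = 0.03209 M

Q₀ = 0.02328 vs Keq = 1.6790e-05 ⇒ Q>K, reverse
Step 1:
                    A           G           X           C
  I            0.8609      0.9183      0.4786      0.3221
  C             0.144     -0.2879     -0.2879     -0.2879
  E             1.005      0.6304      0.1907     0.03417
  solve Keq expr → x = -0.144; check Q = 1.6790e-05
Then change container volume by factor 0.8 (V_new/V_old).
Step 2:
                    A           G           X           C
  I             1.256       0.788      0.2383     0.04272
  C          0.007947    -0.01589    -0.01589    -0.01589
  E             1.264      0.7721      0.2224     0.02682
  solve Keq expr → x = -0.007947; check Q = 1.6790e-05
Then add 0.03361 M of C.
Step 3:
                    A           G           X           C
  I             1.264      0.7721      0.2224     0.06043
  C           0.01417    -0.02834    -0.02834    -0.02834
  E             1.278      0.7437      0.1941     0.03209
  solve Keq expr → x = -0.01417; check Q = 1.6790e-05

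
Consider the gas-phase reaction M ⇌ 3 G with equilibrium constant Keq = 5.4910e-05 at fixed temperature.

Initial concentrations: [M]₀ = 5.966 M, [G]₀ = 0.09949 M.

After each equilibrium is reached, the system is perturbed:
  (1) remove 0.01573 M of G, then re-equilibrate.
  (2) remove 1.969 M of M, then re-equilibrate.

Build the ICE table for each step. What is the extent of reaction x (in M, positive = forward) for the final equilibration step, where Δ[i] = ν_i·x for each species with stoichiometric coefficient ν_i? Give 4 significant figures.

Q₀ = 1.6507e-04 vs Keq = 5.4910e-05 ⇒ Q>K, reverse
Step 1:
                    M           G
  init          5.966     0.09949
  Δ           0.01017    -0.03052
  eq            5.976     0.06897
  solve Keq expr → x = -0.01017; check Q = 5.4910e-05
Then remove 0.01573 M of G.
Step 2:
                    M           G
  init          5.976     0.05324
  Δ         -0.005237     0.01571
  eq            5.971     0.06895
  solve Keq expr → x = 0.005237; check Q = 5.4910e-05
Then remove 1.969 M of M.
Step 3:
                    M           G
  init          4.002     0.06895
  Δ          0.002865   -0.008596
  eq            4.005     0.06036
  solve Keq expr → x = -0.002865; check Q = 5.4910e-05

x = -0.002865 M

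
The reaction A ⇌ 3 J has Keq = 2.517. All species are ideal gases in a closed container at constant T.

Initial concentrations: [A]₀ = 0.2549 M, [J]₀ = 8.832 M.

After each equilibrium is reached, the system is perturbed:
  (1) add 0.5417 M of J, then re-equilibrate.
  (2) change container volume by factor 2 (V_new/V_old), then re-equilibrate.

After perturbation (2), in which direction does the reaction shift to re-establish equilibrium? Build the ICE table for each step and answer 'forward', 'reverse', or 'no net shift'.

Q₀ = 2703 vs Keq = 2.517 ⇒ Q>K, reverse
Step 1:
                   A          J
  init        0.2549      8.832
  Δ            2.322     -6.967
  eq           2.577      1.865
  solve Keq expr → x = -2.322; check Q = 2.517
Then add 0.5417 M of J.
Step 2:
                   A          J
  init         2.577      2.407
  Δ           0.1674    -0.5022
  eq           2.745      1.905
  solve Keq expr → x = -0.1674; check Q = 2.517
Then change container volume by factor 2 (V_new/V_old).
Step 3:
                   A          J
  init         1.372     0.9523
  Δ          -0.1653      0.496
  eq           1.207      1.448
  solve Keq expr → x = 0.1653; check Q = 2.517

Direction: forward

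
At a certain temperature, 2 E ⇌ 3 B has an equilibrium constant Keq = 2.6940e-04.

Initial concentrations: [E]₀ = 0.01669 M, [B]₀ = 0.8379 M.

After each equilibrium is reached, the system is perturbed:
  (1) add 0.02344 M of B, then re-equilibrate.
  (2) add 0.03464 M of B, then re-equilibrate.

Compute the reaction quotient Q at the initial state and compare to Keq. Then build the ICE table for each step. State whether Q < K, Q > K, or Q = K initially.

Q₀ = 2112 vs Keq = 2.6940e-04 ⇒ Q>K, reverse
Step 1:
                  E         B
  Initial   0.01669    0.8379
  Change     0.5298   -0.7947
  Equil      0.5465   0.04317
  solve Keq expr → x = -0.2649; check Q = 2.6940e-04
Then add 0.02344 M of B.
Step 2:
                  E         B
  Initial    0.5465   0.06661
  Change     0.0151  -0.02265
  Equil      0.5616   0.04396
  solve Keq expr → x = -0.007549; check Q = 2.6940e-04
Then add 0.03464 M of B.
Step 3:
                  E         B
  Initial    0.5616    0.0786
  Change    0.02232  -0.03348
  Equil      0.5839   0.04512
  solve Keq expr → x = -0.01116; check Q = 2.6940e-04

Q₀ = 2112; Q > K (proceeds reverse)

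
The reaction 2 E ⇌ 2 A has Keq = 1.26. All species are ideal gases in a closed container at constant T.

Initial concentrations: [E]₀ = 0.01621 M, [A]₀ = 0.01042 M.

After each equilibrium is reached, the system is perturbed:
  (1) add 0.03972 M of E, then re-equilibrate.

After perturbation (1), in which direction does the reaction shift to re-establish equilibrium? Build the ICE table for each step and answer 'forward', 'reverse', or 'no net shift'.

Q₀ = 0.4132 vs Keq = 1.26 ⇒ Q<K, forward
Step 1:
                   E          A
  I          0.01621    0.01042
  C        -0.003663   0.003663
  E          0.01255    0.01408
  solve Keq expr → x = 0.001832; check Q = 1.26
Then add 0.03972 M of E.
Step 2:
                   E          A
  I          0.05227    0.01408
  C         -0.02101    0.02101
  E          0.03126    0.03509
  solve Keq expr → x = 0.0105; check Q = 1.26

Direction: forward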